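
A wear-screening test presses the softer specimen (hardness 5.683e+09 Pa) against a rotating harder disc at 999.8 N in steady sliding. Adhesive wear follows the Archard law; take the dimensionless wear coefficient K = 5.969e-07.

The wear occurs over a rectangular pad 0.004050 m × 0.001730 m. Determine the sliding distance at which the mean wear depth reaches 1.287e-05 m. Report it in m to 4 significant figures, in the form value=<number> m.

The algebra holds full float precision. Printed values are rounded; a single final rounding to 4 significant digits.
Convert: Contact area A = 0.004050 m × 0.001730 m = 7.006e-06 m².
Collected in SI base units: W = 999.8 N, H = 5.683e+09 Pa, K = 5.969e-07.
Limit volume V_lim = h_lim·A = 1.287e-05 · 7.006e-06 = 9.017e-11 m³.
Life L = V_lim·H/(K·W) = 9.017e-11 · 5.683e+09 / (5.969e-07 · 999.8) = 858.7 m.

value=858.7 m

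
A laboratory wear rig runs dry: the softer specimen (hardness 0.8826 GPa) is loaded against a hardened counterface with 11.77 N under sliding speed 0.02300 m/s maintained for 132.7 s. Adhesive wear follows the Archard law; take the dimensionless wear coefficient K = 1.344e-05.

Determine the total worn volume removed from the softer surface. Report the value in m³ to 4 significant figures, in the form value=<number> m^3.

value=5.470e-13 m^3

Intermediate values are displayed rounded; all arithmetic runs at full precision, and one final rounding, at four significant figures.
Convert: Path length L = v·t = 0.02300 m/s × 132.7 s = 3.052 m.
Convert: Hardness H = 0.8826 GPa = 8.826e+08 Pa.
As SI base values: W = 11.77 N, H = 8.826e+08 Pa, K = 1.344e-05.
By Archard's law, V = K·W·L/H = 1.344e-05 · 11.77 · 3.052 / 8.826e+08 = 5.470e-13 m³.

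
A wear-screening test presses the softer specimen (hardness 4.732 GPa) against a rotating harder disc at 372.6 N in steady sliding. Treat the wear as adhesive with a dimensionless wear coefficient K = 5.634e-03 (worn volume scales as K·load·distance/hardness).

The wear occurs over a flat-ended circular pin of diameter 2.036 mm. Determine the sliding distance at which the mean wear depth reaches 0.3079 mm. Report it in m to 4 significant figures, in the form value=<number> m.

value=2.260 m

All arithmetic keeps full precision; displayed values are rounded — one last rounding: four significant digits.
Hardness H = 4.732 GPa = 4.732e+09 Pa.
Pin diameter d = 2.036 mm = 0.002036 m. Contact area A = π·d²/4 = π·(0.002036 m)²/4 = 3.256e-06 m².
Depth limit h_lim = 0.3079 mm = 3.079e-04 m.
SI base units throughout: W = 372.6 N, H = 4.732e+09 Pa, K = 5.634e-03.
At the depth limit, V_lim = h_lim·A = 3.079e-04 · 3.256e-06 = 1.002e-09 m³.
Life L = V_lim·H/(K·W) = 1.002e-09 · 4.732e+09 / (5.634e-03 · 372.6) = 2.260 m.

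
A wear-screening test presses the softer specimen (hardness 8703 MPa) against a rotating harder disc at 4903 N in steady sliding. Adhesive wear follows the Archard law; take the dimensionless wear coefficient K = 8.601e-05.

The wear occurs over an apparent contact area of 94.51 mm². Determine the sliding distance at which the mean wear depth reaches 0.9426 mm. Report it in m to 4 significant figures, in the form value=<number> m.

value=1838 m

All arithmetic runs at full precision. Intermediates are displayed rounded — rounded just once: 4 significant digits.
Convert: Hardness H = 8703 MPa = 8.703e+09 Pa.
Convert: Contact area A = 94.51 mm² = 9.451e-05 m².
Convert: Depth limit h_lim = 0.9426 mm = 9.426e-04 m.
As SI base values: W = 4903 N, H = 8.703e+09 Pa, K = 8.601e-05.
Allowed volume V_lim = h_lim·A = 9.426e-04 · 9.451e-05 = 8.909e-08 m³.
Thus life L = V_lim·H/(K·W) = 8.909e-08 · 8.703e+09 / (8.601e-05 · 4903) = 1838 m.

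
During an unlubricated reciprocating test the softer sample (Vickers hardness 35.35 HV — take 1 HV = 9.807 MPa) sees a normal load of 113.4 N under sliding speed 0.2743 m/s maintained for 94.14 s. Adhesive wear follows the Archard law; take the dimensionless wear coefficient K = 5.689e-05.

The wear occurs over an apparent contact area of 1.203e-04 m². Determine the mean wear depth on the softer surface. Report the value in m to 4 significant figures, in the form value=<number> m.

The computation maintains full precision, and shown intermediates are rounded; a lone final rounding, at 4 significant digits.
Convert: The distance L = v·t = 0.2743 m/s × 94.14 s = 25.82 m.
Convert: Hardness H = 35.35 HV × 9.807 MPa/HV = 346.7 MPa = 3.467e+08 Pa.
Working in SI base units: W = 113.4 N, H = 3.467e+08 Pa, K = 5.689e-05.
Volume removed: V = K·W·L/H = 5.689e-05 · 113.4 · 25.82 / 3.467e+08 = 4.805e-10 m³.
Mean wear depth h = V/A = 4.805e-10 / 1.203e-04 = 3.994e-06 m.

value=3.994e-06 m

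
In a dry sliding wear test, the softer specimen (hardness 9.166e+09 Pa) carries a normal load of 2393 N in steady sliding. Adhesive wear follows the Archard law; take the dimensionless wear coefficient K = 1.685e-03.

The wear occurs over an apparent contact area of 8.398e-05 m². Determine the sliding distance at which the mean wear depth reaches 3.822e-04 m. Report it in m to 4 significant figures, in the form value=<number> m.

value=72.96 m

All working math carries full precision; intermediate values are displayed rounded, and one final rounding to 4 significant digits.
As SI base values: W = 2393 N, H = 9.166e+09 Pa, K = 1.685e-03.
Limit volume V_lim = h_lim·A = 3.822e-04 · 8.398e-05 = 3.210e-08 m³.
Inverting, life L = V_lim·H/(K·W) = 3.210e-08 · 9.166e+09 / (1.685e-03 · 2393) = 72.96 m.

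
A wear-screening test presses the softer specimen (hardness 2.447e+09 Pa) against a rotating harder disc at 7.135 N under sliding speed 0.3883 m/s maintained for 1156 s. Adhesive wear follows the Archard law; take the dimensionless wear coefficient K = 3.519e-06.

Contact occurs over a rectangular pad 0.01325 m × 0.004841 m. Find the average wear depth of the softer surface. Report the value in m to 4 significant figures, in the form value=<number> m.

value=7.180e-08 m

Intermediate values appear rounded, and every step runs at full precision; one final rounding, at four significant digits.
Distance L = v·t = 0.3883 m/s × 1156 s = 448.9 m.
Contact area A = 0.01325 m × 0.004841 m = 6.414e-05 m².
Expressed in SI base units: W = 7.135 N, H = 2.447e+09 Pa, K = 3.519e-06.
Apply Archard: V = K·W·L/H = 3.519e-06 · 7.135 · 448.9 / 2.447e+09 = 4.606e-12 m³.
Mean depth h = V/A = 4.606e-12 / 6.414e-05 = 7.180e-08 m.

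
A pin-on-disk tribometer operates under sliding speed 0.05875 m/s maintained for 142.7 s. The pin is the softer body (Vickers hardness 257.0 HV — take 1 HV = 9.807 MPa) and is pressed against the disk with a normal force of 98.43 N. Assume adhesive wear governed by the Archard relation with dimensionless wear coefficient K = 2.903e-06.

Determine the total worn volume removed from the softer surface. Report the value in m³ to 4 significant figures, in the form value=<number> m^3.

value=9.505e-13 m^3

The intermediates are displayed rounded — all arithmetic runs at exact precision; rounded just once to 4 significant digits.
Sliding distance L = v·t = 0.05875 m/s × 142.7 s = 8.384 m.
Hardness H = 257.0 HV × 9.807 MPa/HV = 2520 MPa = 2.520e+09 Pa.
SI base units throughout: W = 98.43 N, H = 2.520e+09 Pa, K = 2.903e-06.
By Archard's law, V = K·W·L/H = 2.903e-06 · 98.43 · 8.384 / 2.520e+09 = 9.505e-13 m³.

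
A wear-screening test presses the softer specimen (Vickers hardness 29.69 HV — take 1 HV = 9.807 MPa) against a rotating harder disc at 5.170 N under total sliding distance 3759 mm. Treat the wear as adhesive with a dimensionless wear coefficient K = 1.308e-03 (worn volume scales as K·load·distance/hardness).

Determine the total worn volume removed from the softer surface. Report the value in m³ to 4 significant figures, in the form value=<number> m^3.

All arithmetic holds full float precision — intermediates are printed rounded — a lone final rounding to four significant digits.
Convert: Total distance L = 3759 mm = 3.759 m.
Convert: Hardness H = 29.69 HV × 9.807 MPa/HV = 291.2 MPa = 2.912e+08 Pa.
As SI base values: W = 5.170 N, H = 2.912e+08 Pa, K = 1.308e-03.
By Archard's law, V = K·W·L/H = 1.308e-03 · 5.170 · 3.759 / 2.912e+08 = 8.730e-11 m³.

value=8.730e-11 m^3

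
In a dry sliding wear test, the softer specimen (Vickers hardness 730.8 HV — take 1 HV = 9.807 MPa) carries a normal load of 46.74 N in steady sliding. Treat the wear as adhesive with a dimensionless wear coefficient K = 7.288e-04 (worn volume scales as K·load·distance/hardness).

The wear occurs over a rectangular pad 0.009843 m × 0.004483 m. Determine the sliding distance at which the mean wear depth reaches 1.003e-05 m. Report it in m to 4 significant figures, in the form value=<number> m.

Every step keeps full float precision — quoted intermediates are rounded; one final rounding: 4 significant digits.
Convert: Hardness H = 730.8 HV × 9.807 MPa/HV = 7167 MPa = 7.167e+09 Pa.
Convert: Contact area A = 0.009843 m × 0.004483 m = 4.413e-05 m².
As SI base values: W = 46.74 N, H = 7.167e+09 Pa, K = 7.288e-04.
Permissible volume V_lim = h_lim·A = 1.003e-05 · 4.413e-05 = 4.426e-10 m³.
Life L = V_lim·H/(K·W) = 4.426e-10 · 7.167e+09 / (7.288e-04 · 46.74) = 93.12 m.

value=93.12 m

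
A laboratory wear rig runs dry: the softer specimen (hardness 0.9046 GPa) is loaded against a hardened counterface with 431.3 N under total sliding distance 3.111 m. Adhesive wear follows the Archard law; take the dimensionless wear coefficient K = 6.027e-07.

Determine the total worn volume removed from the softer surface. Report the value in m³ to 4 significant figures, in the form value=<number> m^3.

value=8.940e-13 m^3

The intermediates appear rounded, and each operation carries full precision; a single final rounding to four significant figures.
Hardness H = 0.9046 GPa = 9.046e+08 Pa.
In SI base units: W = 431.3 N, H = 9.046e+08 Pa, K = 6.027e-07.
The Archard volume V = K·W·L/H = 6.027e-07 · 431.3 · 3.111 / 9.046e+08 = 8.940e-13 m³.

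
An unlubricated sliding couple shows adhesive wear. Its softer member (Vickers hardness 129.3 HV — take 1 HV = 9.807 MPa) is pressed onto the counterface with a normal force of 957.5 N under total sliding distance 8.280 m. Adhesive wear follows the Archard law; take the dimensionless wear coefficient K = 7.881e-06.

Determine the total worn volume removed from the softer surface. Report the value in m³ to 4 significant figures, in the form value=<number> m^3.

value=4.927e-11 m^3

Intermediate values are displayed rounded, and the algebra maintains full float precision, and rounded once at the end to four significant digits.
Convert: Hardness H = 129.3 HV × 9.807 MPa/HV = 1268 MPa = 1.268e+09 Pa.
In SI base units, W = 957.5 N, H = 1.268e+09 Pa, K = 7.881e-06.
The Archard volume V = K·W·L/H = 7.881e-06 · 957.5 · 8.280 / 1.268e+09 = 4.927e-11 m³.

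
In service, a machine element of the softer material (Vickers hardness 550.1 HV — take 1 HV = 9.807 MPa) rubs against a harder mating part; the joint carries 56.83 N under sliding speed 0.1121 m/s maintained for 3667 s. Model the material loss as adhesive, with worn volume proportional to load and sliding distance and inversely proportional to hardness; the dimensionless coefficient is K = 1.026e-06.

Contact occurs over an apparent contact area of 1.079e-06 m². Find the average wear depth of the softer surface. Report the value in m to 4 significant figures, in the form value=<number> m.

Each operation keeps full float precision — the intermediates appear rounded — rounded just once: four significant digits.
Path length L = v·t = 0.1121 m/s × 3667 s = 411.1 m.
Hardness H = 550.1 HV × 9.807 MPa/HV = 5395 MPa = 5.395e+09 Pa.
Restated in SI base units: W = 56.83 N, H = 5.395e+09 Pa, K = 1.026e-06.
By Archard's law, V = K·W·L/H = 1.026e-06 · 56.83 · 411.1 / 5.395e+09 = 4.443e-12 m³.
Mean wear depth h = V/A = 4.443e-12 / 1.079e-06 = 4.118e-06 m.

value=4.118e-06 m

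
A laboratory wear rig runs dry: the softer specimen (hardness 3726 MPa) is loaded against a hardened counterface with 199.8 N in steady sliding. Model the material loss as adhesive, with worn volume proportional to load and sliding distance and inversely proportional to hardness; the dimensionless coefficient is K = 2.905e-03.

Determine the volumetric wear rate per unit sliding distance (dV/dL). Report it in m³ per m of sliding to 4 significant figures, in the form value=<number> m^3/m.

Intermediate values are printed rounded; the algebra keeps full float precision; a single final rounding: four significant figures.
Convert: Hardness H = 3726 MPa = 3.726e+09 Pa.
In SI base units, W = 199.8 N, H = 3.726e+09 Pa, K = 2.905e-03.
The wear rate dV/dL = K·W/H — distance-free: 2.905e-03 · 199.8 / 3.726e+09 = 1.558e-10 m³/m.

value=1.558e-10 m^3/m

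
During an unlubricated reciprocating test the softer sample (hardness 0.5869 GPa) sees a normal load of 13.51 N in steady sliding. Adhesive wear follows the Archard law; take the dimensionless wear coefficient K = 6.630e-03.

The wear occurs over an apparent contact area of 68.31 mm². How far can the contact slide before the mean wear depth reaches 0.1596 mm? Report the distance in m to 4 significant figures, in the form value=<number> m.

The intermediates are printed rounded, and all arithmetic maintains exact precision, and a lone final rounding, at four significant figures.
Hardness H = 0.5869 GPa = 5.869e+08 Pa.
Contact area A = 68.31 mm² = 6.831e-05 m².
Depth limit h_lim = 0.1596 mm = 1.596e-04 m.
SI base units throughout: W = 13.51 N, H = 5.869e+08 Pa, K = 6.630e-03.
Limit volume V_lim = h_lim·A = 1.596e-04 · 6.831e-05 = 1.090e-08 m³.
Thus life L = V_lim·H/(K·W) = 1.090e-08 · 5.869e+08 / (6.630e-03 · 13.51) = 71.44 m.

value=71.44 m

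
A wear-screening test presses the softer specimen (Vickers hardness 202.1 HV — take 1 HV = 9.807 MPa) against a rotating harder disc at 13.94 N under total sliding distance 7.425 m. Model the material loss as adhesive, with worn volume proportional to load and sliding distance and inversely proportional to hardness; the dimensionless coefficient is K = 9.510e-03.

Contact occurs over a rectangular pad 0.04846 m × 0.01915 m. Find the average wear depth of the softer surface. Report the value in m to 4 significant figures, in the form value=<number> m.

value=5.352e-07 m

The algebra holds full float precision. The intermediates are shown rounded, and rounded just once, at 4 significant figures.
Hardness H = 202.1 HV × 9.807 MPa/HV = 1982 MPa = 1.982e+09 Pa.
Contact area A = 0.04846 m × 0.01915 m = 9.280e-04 m².
In SI base units: W = 13.94 N, H = 1.982e+09 Pa, K = 9.510e-03.
Archard volume V = K·W·L/H = 9.510e-03 · 13.94 · 7.425 / 1.982e+09 = 4.966e-10 m³.
Average depth h = V/A = 4.966e-10 / 9.280e-04 = 5.352e-07 m.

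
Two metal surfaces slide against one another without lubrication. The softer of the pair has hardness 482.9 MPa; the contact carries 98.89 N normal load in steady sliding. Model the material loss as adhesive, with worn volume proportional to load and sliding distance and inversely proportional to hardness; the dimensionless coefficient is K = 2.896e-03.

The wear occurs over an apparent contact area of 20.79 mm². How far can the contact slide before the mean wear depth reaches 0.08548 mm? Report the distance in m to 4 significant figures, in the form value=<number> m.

value=2.997 m

Intermediate values are shown rounded; all arithmetic maintains full precision, and one final rounding: 4 significant figures.
Hardness H = 482.9 MPa = 4.829e+08 Pa.
Contact area A = 20.79 mm² = 2.079e-05 m².
Depth limit h_lim = 0.08548 mm = 8.548e-05 m.
Working in SI base units: W = 98.89 N, H = 4.829e+08 Pa, K = 2.896e-03.
Wearable volume V_lim = h_lim·A = 8.548e-05 · 2.079e-05 = 1.777e-09 m³.
Inverting, life L = V_lim·H/(K·W) = 1.777e-09 · 4.829e+08 / (2.896e-03 · 98.89) = 2.997 m.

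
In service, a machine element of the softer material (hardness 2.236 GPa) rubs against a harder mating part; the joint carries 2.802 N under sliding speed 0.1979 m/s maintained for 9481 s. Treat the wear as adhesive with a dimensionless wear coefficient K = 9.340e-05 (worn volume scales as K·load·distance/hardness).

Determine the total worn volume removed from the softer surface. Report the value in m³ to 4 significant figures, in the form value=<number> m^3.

value=2.196e-10 m^3

All working math runs at exact precision; intermediate values are printed rounded, and a lone final rounding to four significant digits.
Convert: Total distance L = v·t = 0.1979 m/s × 9481 s = 1876 m.
Convert: Hardness H = 2.236 GPa = 2.236e+09 Pa.
Collected in SI base units: W = 2.802 N, H = 2.236e+09 Pa, K = 9.340e-05.
Archard relation: V = K·W·L/H = 9.340e-05 · 2.802 · 1876 / 2.236e+09 = 2.196e-10 m³.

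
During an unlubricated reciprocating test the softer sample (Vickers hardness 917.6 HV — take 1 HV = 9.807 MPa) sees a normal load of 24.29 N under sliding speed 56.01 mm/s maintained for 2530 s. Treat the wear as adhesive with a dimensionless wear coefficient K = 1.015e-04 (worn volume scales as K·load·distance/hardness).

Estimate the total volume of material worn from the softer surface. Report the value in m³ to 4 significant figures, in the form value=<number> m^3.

value=3.882e-11 m^3

All working math holds full precision. Intermediates are shown rounded; rounded just once, at 4 significant digits.
Convert: Sliding speed v = 56.01 mm/s = 0.05601 m/s. Distance covered L = v·t = 0.05601 m/s × 2530 s = 141.7 m.
Convert: Hardness H = 917.6 HV × 9.807 MPa/HV = 8999 MPa = 8.999e+09 Pa.
Collected in SI base units: W = 24.29 N, H = 8.999e+09 Pa, K = 1.015e-04.
The Archard volume V = K·W·L/H = 1.015e-04 · 24.29 · 141.7 / 8.999e+09 = 3.882e-11 m³.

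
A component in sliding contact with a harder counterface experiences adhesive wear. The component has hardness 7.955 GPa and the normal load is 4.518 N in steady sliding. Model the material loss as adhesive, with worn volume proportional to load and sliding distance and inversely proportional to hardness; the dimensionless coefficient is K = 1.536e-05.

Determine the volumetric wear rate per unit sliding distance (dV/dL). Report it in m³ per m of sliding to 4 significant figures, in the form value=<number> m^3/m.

Each operation carries full float precision — intermediate values are printed rounded, and rounded once at the end: four significant figures.
Hardness H = 7.955 GPa = 7.955e+09 Pa.
As SI base values: W = 4.518 N, H = 7.955e+09 Pa, K = 1.536e-05.
Sliding wear rate dV/dL = K·W/H, per unit distance: 1.536e-05 · 4.518 / 7.955e+09 = 8.724e-15 m³/m.

value=8.724e-15 m^3/m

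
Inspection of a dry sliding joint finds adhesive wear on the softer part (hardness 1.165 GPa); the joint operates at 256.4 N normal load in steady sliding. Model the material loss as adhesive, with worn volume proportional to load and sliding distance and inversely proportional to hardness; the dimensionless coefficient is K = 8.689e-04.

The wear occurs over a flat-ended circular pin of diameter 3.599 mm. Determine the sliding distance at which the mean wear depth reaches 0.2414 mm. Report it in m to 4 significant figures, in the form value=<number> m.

The intermediates appear rounded, and every step runs at full precision, and one final rounding to four significant digits.
Convert: Hardness H = 1.165 GPa = 1.165e+09 Pa.
Convert: Pin diameter d = 3.599 mm = 0.003599 m. Contact area A = π·d²/4 = π·(0.003599 m)²/4 = 1.017e-05 m².
Convert: Depth limit h_lim = 0.2414 mm = 2.414e-04 m.
SI base units throughout: W = 256.4 N, H = 1.165e+09 Pa, K = 8.689e-04.
Limit volume V_lim = h_lim·A = 2.414e-04 · 1.017e-05 = 2.456e-09 m³.
Thus life L = V_lim·H/(K·W) = 2.456e-09 · 1.165e+09 / (8.689e-04 · 256.4) = 12.84 m.

value=12.84 m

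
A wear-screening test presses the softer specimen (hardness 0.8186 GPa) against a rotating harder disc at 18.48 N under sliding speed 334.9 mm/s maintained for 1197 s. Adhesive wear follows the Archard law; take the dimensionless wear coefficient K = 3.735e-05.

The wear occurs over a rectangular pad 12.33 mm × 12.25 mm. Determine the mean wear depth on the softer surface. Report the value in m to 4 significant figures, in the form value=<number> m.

Intermediate values are shown rounded — the computation keeps exact precision. Rounded once at the end to 4 significant digits.
Convert: Sliding speed v = 334.9 mm/s = 0.3349 m/s. Total distance L = v·t = 0.3349 m/s × 1197 s = 400.9 m.
Convert: Hardness H = 0.8186 GPa = 8.186e+08 Pa.
Convert: Pad sides 12.33 mm × 12.25 mm = 0.01233 m × 0.01225 m. Contact area A = 0.01233 m × 0.01225 m = 1.510e-04 m².
In SI base units: W = 18.48 N, H = 8.186e+08 Pa, K = 3.735e-05.
Archard relation: V = K·W·L/H = 3.735e-05 · 18.48 · 400.9 / 8.186e+08 = 3.380e-10 m³.
Average depth h = V/A = 3.380e-10 / 1.510e-04 = 2.238e-06 m.

value=2.238e-06 m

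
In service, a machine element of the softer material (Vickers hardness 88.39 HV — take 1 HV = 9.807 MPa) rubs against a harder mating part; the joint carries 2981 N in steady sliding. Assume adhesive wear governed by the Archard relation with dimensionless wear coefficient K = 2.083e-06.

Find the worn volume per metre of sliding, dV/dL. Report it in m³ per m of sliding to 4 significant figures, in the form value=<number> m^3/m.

Intermediates appear rounded; all arithmetic keeps full float precision; a single final rounding, at four significant figures.
Hardness H = 88.39 HV × 9.807 MPa/HV = 866.8 MPa = 8.668e+08 Pa.
As SI base values: W = 2981 N, H = 8.668e+08 Pa, K = 2.083e-06.
Rate of wear dV/dL = K·W/H (no L dependence): 2.083e-06 · 2981 / 8.668e+08 = 7.163e-12 m³/m.

value=7.163e-12 m^3/m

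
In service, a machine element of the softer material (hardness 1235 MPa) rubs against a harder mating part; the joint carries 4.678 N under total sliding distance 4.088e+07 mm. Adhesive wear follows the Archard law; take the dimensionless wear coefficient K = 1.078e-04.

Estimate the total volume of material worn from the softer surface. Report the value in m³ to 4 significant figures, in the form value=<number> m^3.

value=1.669e-08 m^3

The intermediates are shown rounded. All arithmetic carries full float precision, and rounded just once, at four significant figures.
Sliding distance L = 4.088e+07 mm = 4.088e+04 m.
Hardness H = 1235 MPa = 1.235e+09 Pa.
Working in SI base units: W = 4.678 N, H = 1.235e+09 Pa, K = 1.078e-04.
By Archard's law, V = K·W·L/H = 1.078e-04 · 4.678 · 4.088e+04 / 1.235e+09 = 1.669e-08 m³.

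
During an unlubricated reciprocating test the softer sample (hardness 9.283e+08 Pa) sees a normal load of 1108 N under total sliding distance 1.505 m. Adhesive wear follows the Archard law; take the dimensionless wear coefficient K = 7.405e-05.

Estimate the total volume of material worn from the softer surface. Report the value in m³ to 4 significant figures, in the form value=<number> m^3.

Printed values are rounded — the computation runs at exact precision. Rounded just once to 4 significant digits.
As SI base values: W = 1108 N, H = 9.283e+08 Pa, K = 7.405e-05.
Wear volume V = K·W·L/H = 7.405e-05 · 1108 · 1.505 / 9.283e+08 = 1.330e-10 m³.

value=1.330e-10 m^3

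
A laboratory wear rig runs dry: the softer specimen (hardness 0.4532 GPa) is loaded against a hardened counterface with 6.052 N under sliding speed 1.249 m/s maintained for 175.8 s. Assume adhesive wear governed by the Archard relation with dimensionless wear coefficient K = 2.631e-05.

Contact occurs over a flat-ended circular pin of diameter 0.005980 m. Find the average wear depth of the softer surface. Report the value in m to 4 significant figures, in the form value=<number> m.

value=2.747e-06 m

Displayed values are rounded; all working math holds exact precision. Rounded once at the end, at four significant figures.
Convert: Sliding distance L = v·t = 1.249 m/s × 175.8 s = 219.6 m.
Convert: Hardness H = 0.4532 GPa = 4.532e+08 Pa.
Convert: Contact area A = π·d²/4 = π·(0.005980 m)²/4 = 2.809e-05 m².
SI base units throughout: W = 6.052 N, H = 4.532e+08 Pa, K = 2.631e-05.
Wear volume V = K·W·L/H = 2.631e-05 · 6.052 · 219.6 / 4.532e+08 = 7.715e-11 m³.
Depth of wear h = V/A = 7.715e-11 / 2.809e-05 = 2.747e-06 m.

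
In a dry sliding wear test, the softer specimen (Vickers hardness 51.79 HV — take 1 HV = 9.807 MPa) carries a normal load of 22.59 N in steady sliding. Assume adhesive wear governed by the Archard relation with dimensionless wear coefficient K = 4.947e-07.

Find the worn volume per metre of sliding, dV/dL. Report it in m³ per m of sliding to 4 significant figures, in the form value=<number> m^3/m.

value=2.200e-14 m^3/m

Displayed values are rounded — all arithmetic holds full precision. Rounded just once, at 4 significant digits.
Hardness H = 51.79 HV × 9.807 MPa/HV = 507.9 MPa = 5.079e+08 Pa.
Working in SI base units: W = 22.59 N, H = 5.079e+08 Pa, K = 4.947e-07.
The wear rate dV/dL = K·W/H (independent of L): 4.947e-07 · 22.59 / 5.079e+08 = 2.200e-14 m³/m.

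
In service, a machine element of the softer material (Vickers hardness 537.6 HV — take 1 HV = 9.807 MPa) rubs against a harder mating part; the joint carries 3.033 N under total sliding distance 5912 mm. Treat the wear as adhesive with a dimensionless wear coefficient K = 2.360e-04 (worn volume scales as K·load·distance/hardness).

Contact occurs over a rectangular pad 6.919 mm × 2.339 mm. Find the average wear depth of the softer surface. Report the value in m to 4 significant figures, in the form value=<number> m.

The computation maintains full float precision. Intermediates are displayed rounded — a lone final rounding: 4 significant digits.
Sliding distance L = 5912 mm = 5.912 m.
Hardness H = 537.6 HV × 9.807 MPa/HV = 5272 MPa = 5.272e+09 Pa.
Pad sides 6.919 mm × 2.339 mm = 0.006919 m × 0.002339 m. Contact area A = 0.006919 m × 0.002339 m = 1.618e-05 m².
Collected in SI base units: W = 3.033 N, H = 5.272e+09 Pa, K = 2.360e-04.
By Archard's law, V = K·W·L/H = 2.360e-04 · 3.033 · 5.912 / 5.272e+09 = 8.026e-13 m³.
Mean depth h = V/A = 8.026e-13 / 1.618e-05 = 4.960e-08 m.

value=4.960e-08 m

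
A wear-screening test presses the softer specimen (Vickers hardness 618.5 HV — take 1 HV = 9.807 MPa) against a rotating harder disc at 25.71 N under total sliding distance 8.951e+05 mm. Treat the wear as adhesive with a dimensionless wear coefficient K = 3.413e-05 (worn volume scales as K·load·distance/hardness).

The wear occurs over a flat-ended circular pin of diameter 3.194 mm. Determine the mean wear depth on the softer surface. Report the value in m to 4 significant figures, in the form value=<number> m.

Every step holds full precision — intermediate values are printed rounded; a lone final rounding: four significant figures.
The distance L = 8.951e+05 mm = 895.1 m.
Hardness H = 618.5 HV × 9.807 MPa/HV = 6066 MPa = 6.066e+09 Pa.
Pin diameter d = 3.194 mm = 0.003194 m. Contact area A = π·d²/4 = π·(0.003194 m)²/4 = 8.012e-06 m².
Restated in SI base units: W = 25.71 N, H = 6.066e+09 Pa, K = 3.413e-05.
Archard volume V = K·W·L/H = 3.413e-05 · 25.71 · 895.1 / 6.066e+09 = 1.295e-10 m³.
Depth of wear h = V/A = 1.295e-10 / 8.012e-06 = 1.616e-05 m.

value=1.616e-05 m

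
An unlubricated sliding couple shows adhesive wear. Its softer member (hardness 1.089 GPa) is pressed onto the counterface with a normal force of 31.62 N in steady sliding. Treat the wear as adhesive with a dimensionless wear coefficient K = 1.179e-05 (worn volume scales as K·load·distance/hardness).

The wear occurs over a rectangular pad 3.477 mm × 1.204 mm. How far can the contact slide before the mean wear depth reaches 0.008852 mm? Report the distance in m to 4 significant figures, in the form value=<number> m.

value=108.2 m

All arithmetic holds exact precision; intermediates are shown rounded. Rounded once at the end: 4 significant digits.
Convert: Hardness H = 1.089 GPa = 1.089e+09 Pa.
Convert: Pad sides 3.477 mm × 1.204 mm = 0.003477 m × 0.001204 m. Contact area A = 0.003477 m × 0.001204 m = 4.186e-06 m².
Convert: Depth limit h_lim = 0.008852 mm = 8.852e-06 m.
Working in SI base units: W = 31.62 N, H = 1.089e+09 Pa, K = 1.179e-05.
Allowed volume V_lim = h_lim·A = 8.852e-06 · 4.186e-06 = 3.706e-11 m³.
So the life L = V_lim·H/(K·W) = 3.706e-11 · 1.089e+09 / (1.179e-05 · 31.62) = 108.2 m.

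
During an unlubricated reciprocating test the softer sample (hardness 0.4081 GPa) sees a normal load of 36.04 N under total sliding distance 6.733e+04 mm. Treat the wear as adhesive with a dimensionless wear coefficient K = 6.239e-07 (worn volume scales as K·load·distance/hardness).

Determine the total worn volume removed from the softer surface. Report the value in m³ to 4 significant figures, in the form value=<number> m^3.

Displayed values are rounded. The computation holds exact precision; a lone final rounding, at 4 significant digits.
Convert: Distance L = 6.733e+04 mm = 67.33 m.
Convert: Hardness H = 0.4081 GPa = 4.081e+08 Pa.
In SI base units, W = 36.04 N, H = 4.081e+08 Pa, K = 6.239e-07.
Archard relation: V = K·W·L/H = 6.239e-07 · 36.04 · 67.33 / 4.081e+08 = 3.710e-12 m³.

value=3.710e-12 m^3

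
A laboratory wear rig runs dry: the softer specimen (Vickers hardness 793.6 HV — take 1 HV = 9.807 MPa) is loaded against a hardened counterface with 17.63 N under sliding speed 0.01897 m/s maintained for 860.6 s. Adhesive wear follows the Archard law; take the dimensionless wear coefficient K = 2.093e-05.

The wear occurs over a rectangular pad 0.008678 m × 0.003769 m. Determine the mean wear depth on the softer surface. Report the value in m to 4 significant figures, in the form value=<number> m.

Intermediates are shown rounded — all working math runs at full precision, and one last rounding, at four significant figures.
Distance L = v·t = 0.01897 m/s × 860.6 s = 16.33 m.
Hardness H = 793.6 HV × 9.807 MPa/HV = 7783 MPa = 7.783e+09 Pa.
Contact area A = 0.008678 m × 0.003769 m = 3.271e-05 m².
In SI base units, W = 17.63 N, H = 7.783e+09 Pa, K = 2.093e-05.
The Archard volume V = K·W·L/H = 2.093e-05 · 17.63 · 16.33 / 7.783e+09 = 7.740e-13 m³.
Average depth h = V/A = 7.740e-13 / 3.271e-05 = 2.367e-08 m.

value=2.367e-08 m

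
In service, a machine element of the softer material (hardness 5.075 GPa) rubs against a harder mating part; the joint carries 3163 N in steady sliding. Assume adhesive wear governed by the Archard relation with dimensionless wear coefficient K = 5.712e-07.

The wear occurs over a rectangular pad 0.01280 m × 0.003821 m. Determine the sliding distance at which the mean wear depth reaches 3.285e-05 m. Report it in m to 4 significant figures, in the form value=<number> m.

value=4513 m

Intermediate values are printed rounded, and the algebra maintains full precision. Rounded just once, at 4 significant figures.
Hardness H = 5.075 GPa = 5.075e+09 Pa.
Contact area A = 0.01280 m × 0.003821 m = 4.891e-05 m².
Working in SI base units: W = 3163 N, H = 5.075e+09 Pa, K = 5.712e-07.
Limit volume V_lim = h_lim·A = 3.285e-05 · 4.891e-05 = 1.607e-09 m³.
Sliding life L = V_lim·H/(K·W) = 1.607e-09 · 5.075e+09 / (5.712e-07 · 3163) = 4513 m.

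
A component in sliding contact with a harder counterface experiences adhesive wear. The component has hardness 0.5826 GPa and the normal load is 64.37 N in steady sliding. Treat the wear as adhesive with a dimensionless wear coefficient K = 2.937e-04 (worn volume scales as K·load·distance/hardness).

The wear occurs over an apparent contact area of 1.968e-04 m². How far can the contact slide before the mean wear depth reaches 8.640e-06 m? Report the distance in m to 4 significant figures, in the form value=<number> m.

value=52.40 m

The computation carries exact precision, and printed values are rounded — rounded once at the end: 4 significant digits.
Hardness H = 0.5826 GPa = 5.826e+08 Pa.
SI base units throughout: W = 64.37 N, H = 5.826e+08 Pa, K = 2.937e-04.
Limit volume V_lim = h_lim·A = 8.640e-06 · 1.968e-04 = 1.700e-09 m³.
Thus life L = V_lim·H/(K·W) = 1.700e-09 · 5.826e+08 / (2.937e-04 · 64.37) = 52.40 m.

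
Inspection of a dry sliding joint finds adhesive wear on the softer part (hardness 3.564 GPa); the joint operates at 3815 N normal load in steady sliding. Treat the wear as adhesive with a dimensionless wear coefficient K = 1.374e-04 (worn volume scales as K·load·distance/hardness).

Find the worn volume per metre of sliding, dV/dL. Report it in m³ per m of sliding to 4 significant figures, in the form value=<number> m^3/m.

value=1.471e-10 m^3/m

Intermediate values are printed rounded. The algebra keeps full precision. Rounded just once: 4 significant digits.
Convert: Hardness H = 3.564 GPa = 3.564e+09 Pa.
Working in SI base units: W = 3815 N, H = 3.564e+09 Pa, K = 1.374e-04.
Sliding wear rate dV/dL = K·W/H (independent of L): 1.374e-04 · 3815 / 3.564e+09 = 1.471e-10 m³/m.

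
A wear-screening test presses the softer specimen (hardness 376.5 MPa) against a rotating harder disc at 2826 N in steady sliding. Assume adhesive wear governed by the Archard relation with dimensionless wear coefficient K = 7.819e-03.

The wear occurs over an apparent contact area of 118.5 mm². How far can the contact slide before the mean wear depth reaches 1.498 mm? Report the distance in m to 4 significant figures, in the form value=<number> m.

value=3.025 m

Displayed values are rounded, and each operation carries exact precision, and rounded just once to four significant figures.
Convert: Hardness H = 376.5 MPa = 3.765e+08 Pa.
Convert: Contact area A = 118.5 mm² = 1.185e-04 m².
Convert: Depth limit h_lim = 1.498 mm = 0.001498 m.
Working in SI base units: W = 2826 N, H = 3.765e+08 Pa, K = 7.819e-03.
Volume at the limit: V_lim = h_lim·A = 0.001498 · 1.185e-04 = 1.775e-07 m³.
Sliding life L = V_lim·H/(K·W) = 1.775e-07 · 3.765e+08 / (7.819e-03 · 2826) = 3.025 m.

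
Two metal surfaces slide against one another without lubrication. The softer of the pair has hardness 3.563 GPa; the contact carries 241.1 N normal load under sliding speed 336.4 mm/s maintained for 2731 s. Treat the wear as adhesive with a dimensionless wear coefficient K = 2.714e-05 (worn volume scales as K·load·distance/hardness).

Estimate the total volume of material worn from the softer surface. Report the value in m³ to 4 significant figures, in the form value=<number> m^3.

All working math keeps full precision; intermediate values are displayed rounded. Rounded just once, at 4 significant figures.
Sliding speed v = 336.4 mm/s = 0.3364 m/s. Distance covered L = v·t = 0.3364 m/s × 2731 s = 918.7 m.
Hardness H = 3.563 GPa = 3.563e+09 Pa.
Collected in SI base units: W = 241.1 N, H = 3.563e+09 Pa, K = 2.714e-05.
Apply Archard: V = K·W·L/H = 2.714e-05 · 241.1 · 918.7 / 3.563e+09 = 1.687e-09 m³.

value=1.687e-09 m^3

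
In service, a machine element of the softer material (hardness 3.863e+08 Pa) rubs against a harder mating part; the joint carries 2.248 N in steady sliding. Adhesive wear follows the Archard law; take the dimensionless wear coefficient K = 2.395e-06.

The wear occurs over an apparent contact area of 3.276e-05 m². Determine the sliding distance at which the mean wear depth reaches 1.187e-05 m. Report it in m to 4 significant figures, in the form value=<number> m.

The algebra keeps exact precision, and the intermediates are printed rounded, and a single final rounding, at 4 significant digits.
SI base units throughout: W = 2.248 N, H = 3.863e+08 Pa, K = 2.395e-06.
Wearable volume V_lim = h_lim·A = 1.187e-05 · 3.276e-05 = 3.889e-10 m³.
Inverting, life L = V_lim·H/(K·W) = 3.889e-10 · 3.863e+08 / (2.395e-06 · 2.248) = 2.790e+04 m.

value=2.790e+04 m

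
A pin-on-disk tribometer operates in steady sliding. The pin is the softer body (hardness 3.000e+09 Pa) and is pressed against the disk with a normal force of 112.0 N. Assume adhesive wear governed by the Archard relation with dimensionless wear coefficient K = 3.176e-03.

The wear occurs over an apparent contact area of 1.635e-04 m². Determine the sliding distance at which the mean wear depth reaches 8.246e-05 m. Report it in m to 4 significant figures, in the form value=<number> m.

value=113.7 m

All arithmetic keeps full precision, and intermediate values are printed rounded — one final rounding to 4 significant figures.
In SI base units, W = 112.0 N, H = 3.000e+09 Pa, K = 3.176e-03.
At the depth limit, V_lim = h_lim·A = 8.246e-05 · 1.635e-04 = 1.348e-08 m³.
Life L = V_lim·H/(K·W) = 1.348e-08 · 3.000e+09 / (3.176e-03 · 112.0) = 113.7 m.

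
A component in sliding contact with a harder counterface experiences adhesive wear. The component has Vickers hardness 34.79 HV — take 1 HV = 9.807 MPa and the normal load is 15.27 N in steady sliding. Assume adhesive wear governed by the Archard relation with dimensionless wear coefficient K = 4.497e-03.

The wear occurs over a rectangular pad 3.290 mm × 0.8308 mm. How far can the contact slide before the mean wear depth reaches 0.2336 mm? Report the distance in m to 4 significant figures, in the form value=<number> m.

The intermediates are shown rounded, and every step keeps full precision, and rounded just once: 4 significant figures.
Convert: Hardness H = 34.79 HV × 9.807 MPa/HV = 341.2 MPa = 3.412e+08 Pa.
Convert: Pad sides 3.290 mm × 0.8308 mm = 3.290e-03 m × 8.308e-04 m. Contact area A = 3.290e-03 m × 8.308e-04 m = 2.733e-06 m².
Convert: Depth limit h_lim = 0.2336 mm = 2.336e-04 m.
In SI base units, W = 15.27 N, H = 3.412e+08 Pa, K = 4.497e-03.
Allowed volume V_lim = h_lim·A = 2.336e-04 · 2.733e-06 = 6.385e-10 m³.
Inverting, life L = V_lim·H/(K·W) = 6.385e-10 · 3.412e+08 / (4.497e-03 · 15.27) = 3.172 m.

value=3.172 m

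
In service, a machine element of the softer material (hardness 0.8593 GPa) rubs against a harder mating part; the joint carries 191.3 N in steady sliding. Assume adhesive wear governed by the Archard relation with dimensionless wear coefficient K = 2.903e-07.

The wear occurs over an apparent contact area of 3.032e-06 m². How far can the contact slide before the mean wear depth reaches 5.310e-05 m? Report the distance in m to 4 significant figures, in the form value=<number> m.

value=2491 m

Intermediate values are shown rounded — all arithmetic keeps exact precision — rounded once at the end to four significant digits.
Hardness H = 0.8593 GPa = 8.593e+08 Pa.
In SI base units, W = 191.3 N, H = 8.593e+08 Pa, K = 2.903e-07.
Wearable volume V_lim = h_lim·A = 5.310e-05 · 3.032e-06 = 1.610e-10 m³.
So the life L = V_lim·H/(K·W) = 1.610e-10 · 8.593e+08 / (2.903e-07 · 191.3) = 2491 m.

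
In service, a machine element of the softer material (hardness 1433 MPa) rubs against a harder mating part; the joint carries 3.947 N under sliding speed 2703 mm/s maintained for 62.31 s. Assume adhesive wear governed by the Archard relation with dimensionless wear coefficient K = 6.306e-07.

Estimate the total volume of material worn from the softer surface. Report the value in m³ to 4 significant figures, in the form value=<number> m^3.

value=2.925e-13 m^3

Intermediate values are printed rounded. All working math runs at full float precision — one final rounding, at 4 significant figures.
Convert: Sliding speed v = 2703 mm/s = 2.703 m/s. Total distance L = v·t = 2.703 m/s × 62.31 s = 168.4 m.
Convert: Hardness H = 1433 MPa = 1.433e+09 Pa.
In SI base units, W = 3.947 N, H = 1.433e+09 Pa, K = 6.306e-07.
Worn volume V = K·W·L/H = 6.306e-07 · 3.947 · 168.4 / 1.433e+09 = 2.925e-13 m³.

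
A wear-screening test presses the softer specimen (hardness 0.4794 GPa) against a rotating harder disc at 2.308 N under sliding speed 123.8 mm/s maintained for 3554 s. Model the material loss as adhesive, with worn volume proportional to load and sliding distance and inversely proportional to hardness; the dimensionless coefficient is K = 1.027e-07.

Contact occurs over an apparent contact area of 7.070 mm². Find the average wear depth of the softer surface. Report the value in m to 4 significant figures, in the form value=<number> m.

The algebra maintains full precision; displayed values are rounded, and rounded just once: four significant figures.
Sliding speed v = 123.8 mm/s = 0.1238 m/s. Distance L = v·t = 0.1238 m/s × 3554 s = 440.0 m.
Hardness H = 0.4794 GPa = 4.794e+08 Pa.
Contact area A = 7.070 mm² = 7.070e-06 m².
Expressed in SI base units: W = 2.308 N, H = 4.794e+08 Pa, K = 1.027e-07.
Wear volume V = K·W·L/H = 1.027e-07 · 2.308 · 440.0 / 4.794e+08 = 2.175e-13 m³.
Wear depth h = V/A = 2.175e-13 / 7.070e-06 = 3.077e-08 m.

value=3.077e-08 m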